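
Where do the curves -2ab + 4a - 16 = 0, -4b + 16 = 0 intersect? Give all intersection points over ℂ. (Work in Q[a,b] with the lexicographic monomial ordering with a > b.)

Compute a lex Gröbner basis by Buchberger's algorithm.
f_1 = -2ab + 4a - 16, LT = ab.
f_2 = -4b + 16, LT = b.

S(f_1,f_2): lcm = ab. S = 2a + 8.
  leading term a: no divisor's leading term divides it; move 2a to the remainder.
  leading term 1: no divisor's leading term divides it; move 8 to the remainder.
  remainder 2a + 8 ≠ 0; add h_3 = 2a + 8 to the basis.

The other S-polynomials (S(f_1,h_3), S(f_2,h_3)) all reduce to 0 modulo the current basis, so we have a Gröbner basis.
Inter-reduce: drop elements whose leading term is divisible by another's, tail-reduce, and make monic.
Reduced Gröbner basis: {a + 4, b - 4}.

The lex basis is triangular: the last element involves only b. Solving b - 4 = 0 gives b ∈ {4}; substituting each value into the earlier elements determines the remaining variables.
  b = 4: the earlier basis element becomes a + 4 = 0, giving a = -4 — point (-4, 4).
Check: every point annihilates each of the original generators.

{(-4, 4)}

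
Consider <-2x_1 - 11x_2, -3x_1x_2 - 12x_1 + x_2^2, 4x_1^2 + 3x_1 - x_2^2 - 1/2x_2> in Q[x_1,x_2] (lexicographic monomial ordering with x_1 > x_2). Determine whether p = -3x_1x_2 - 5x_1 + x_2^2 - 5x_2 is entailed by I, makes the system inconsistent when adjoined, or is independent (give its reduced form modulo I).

First compute the reduced Gröbner basis of I by Buchberger's algorithm.
f_1 = -2x_1 - 11x_2, LT = x_1.
f_2 = -3x_1x_2 - 12x_1 + x_2^2, LT = x_1x_2.
f_3 = 4x_1^2 + 3x_1 - x_2^2 - 1/2x_2, LT = x_1^2.

S(f_1,f_2): lcm = x_1x_2. S = -4x_1 + 35/6x_2^2.
  reduce S modulo (f_1, f_2, f_3):
  remainder 35/6x_2^2 + 22x_2 ≠ 0; add h_4 = 35/6x_2^2 + 22x_2 to the basis.

S(f_1,f_3): lcm = x_1^2. S = 11/2x_1x_2 - 3/4x_1 + 1/4x_2^2 + 1/8x_2.
  reduce S modulo (f_1, f_2, f_3, h_4):
  remainder 3287/28x_2 ≠ 0; add h_5 = 3287/28x_2 to the basis.

The other S-polynomials (S(f_2,f_3), S(f_1,h_4), S(f_2,h_4), S(f_3,h_4), S(f_1,h_5), S(f_2,h_5), S(f_3,h_5), S(h_4,h_5)) all reduce to 0 modulo the current basis, so we have a Gröbner basis.
Inter-reduce: drop elements whose leading term is divisible by another's, tail-reduce, and make monic.
Reduced Gröbner basis: {x_1, x_2}.
Label its elements g_1 = x_1, g_2 = x_2.

Reduce p = -3x_1x_2 - 5x_1 + x_2^2 - 5x_2 modulo G:
  leading term x_1x_2: subtract (-3x_2)·g_1 from -3x_1x_2 - 5x_1 + x_2^2 - 5x_2 → -5x_1 + x_2^2 - 5x_2
  leading term x_1: subtract (-5)·g_1 from -5x_1 + x_2^2 - 5x_2 → x_2^2 - 5x_2
  leading term x_2^2: subtract (x_2)·g_2 from x_2^2 - 5x_2 → -5x_2
  leading term x_2: subtract (-5)·g_2 from -5x_2 → 0
  normal form = 0.
Since the normal form is 0, p ∈ I.

Ideal membership is decidable via reduction modulo a Gröbner basis.

-3x_1x_2 - 5x_1 + x_2^2 - 5x_2 lies in I (it reduces to 0).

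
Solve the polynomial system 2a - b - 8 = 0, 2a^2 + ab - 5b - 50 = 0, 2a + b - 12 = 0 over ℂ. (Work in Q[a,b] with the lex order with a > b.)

Compute a lex Gröbner basis by Buchberger's algorithm.
f_1 = 2a - b - 8, LT = a.
f_2 = 2a^2 + ab - 5b - 50, LT = a^2.
f_3 = 2a + b - 12, LT = a.

S(f_1,f_2): lcm = a^2. S = -ab - 4a + 5/2b + 25.
  reduce S modulo (f_1, f_2, f_3):
  remainder -1/2b^2 - 7/2b + 9 ≠ 0; add h_4 = -1/2b^2 - 7/2b + 9 to the basis.

S(f_1,f_3): lcm = a. S = -b + 2.
  reduce S modulo (f_1, f_2, f_3, h_4):
  remainder -b + 2 ≠ 0; add h_5 = -b + 2 to the basis.

The other S-polynomials (S(f_2,f_3), S(f_1,h_4), S(f_2,h_4), S(f_3,h_4), S(f_1,h_5), S(f_2,h_5), S(f_3,h_5), S(h_4,h_5)) all reduce to 0 modulo the current basis, so we have a Gröbner basis.
Inter-reduce: drop elements whose leading term is divisible by another's, tail-reduce, and make monic.
Reduced Gröbner basis: {a - 5, b - 2}.

Since the basis is lex-ordered, b - 2 is univariate in b. Its roots are {2}. Back-substituting each root into the other basis elements fixes the other coordinates.
  b = 2: the earlier basis element becomes a - 5 = 0, giving a = 5 — point (5, 2).

{(5, 2)}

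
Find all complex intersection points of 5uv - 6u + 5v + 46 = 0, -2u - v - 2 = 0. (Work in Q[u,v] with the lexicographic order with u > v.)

Compute a lex Gröbner basis by Buchberger's algorithm.
f_1 = 5uv - 6u + 5v + 46, LT = uv.
f_2 = -2u - v - 2, LT = u.

S(f_1,f_2): lcm = uv. S = -6/5u - 1/2v^2 + 46/5.
  leading term u: subtract (3/5)·f_2 from -6/5u - 1/2v^2 + 46/5 → -1/2v^2 + 3/5v + 52/5
  leading term v^2: no divisor's leading term divides it; move -1/2v^2 to the remainder.
  leading term v: no divisor's leading term divides it; move 3/5v to the remainder.
  leading term 1: no divisor's leading term divides it; move 52/5 to the remainder.
  remainder -1/2v^2 + 3/5v + 52/5 ≠ 0; add h_3 = -1/2v^2 + 3/5v + 52/5 to the basis.

The other S-polynomials (S(f_1,h_3), S(f_2,h_3)) all reduce to 0 modulo the current basis, so we have a Gröbner basis.
Inter-reduce: drop elements whose leading term is divisible by another's, tail-reduce, and make monic.
Reduced Gröbner basis: {u + 1/2v + 1, v^2 - 6/5v - 104/5}.

Elimination: the polynomial v^2 - 6/5v - 104/5 lies in the elimination ideal for v, so v ∈ {-4, 26/5}. For each such v, the remaining basis elements (now univariate) give the rest of the solution.
  v = -4: the earlier basis element becomes u - 1 = 0, giving u = 1 — point (1, -4).
  v = 26/5: the earlier basis element becomes u + 18/5 = 0, giving u = -18/5 — point (-18/5, 26/5).
Substituting each solution back into the original system confirms all equations vanish.

{(1, -4), (-18/5, 26/5)}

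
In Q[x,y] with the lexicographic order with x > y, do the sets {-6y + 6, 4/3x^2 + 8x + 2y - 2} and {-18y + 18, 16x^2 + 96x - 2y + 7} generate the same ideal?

No, the ideals differ.

Equality of ideals is decidable: compute both reduced Gröbner bases (unique for the ordering) and check whether they agree.
Buchberger on the first generating set:
f_1 = -6y + 6, LT = y.
f_2 = 4/3x^2 + 8x + 2y - 2, LT = x^2.

The S-polynomials (S(f_1,f_2)) all reduce to 0 modulo the current basis, so we have a Gröbner basis.
Inter-reduce: drop elements whose leading term is divisible by another's, tail-reduce, and make monic.
Reduced Gröbner basis: {x^2 + 6x, y - 1}.

Buchberger on the second generating set:
h_1 = -18y + 18, LT = y.
h_2 = 16x^2 + 96x - 2y + 7, LT = x^2.

The S-polynomials (S(h_1,h_2)) all reduce to 0 modulo the current basis, so we have a Gröbner basis.
Inter-reduce: drop elements whose leading term is divisible by another's, tail-reduce, and make monic.
Reduced Gröbner basis: {x^2 + 6x + 5/16, y - 1}.

Since the reduced bases disagree, the two ideals are not the same.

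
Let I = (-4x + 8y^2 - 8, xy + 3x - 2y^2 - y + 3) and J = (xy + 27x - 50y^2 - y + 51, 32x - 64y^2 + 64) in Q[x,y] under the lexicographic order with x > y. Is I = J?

Yes, the ideals are equal.

For a fixed monomial order, each ideal has a unique reduced Gröbner basis; comparing bases decides equality.
Buchberger on the first generating set:
f_1 = -4x + 8y^2 - 8, LT = x.
f_2 = xy + 3x - 2y^2 - y + 3, LT = xy.

S(f_1,f_2): lcm = xy. S = -3x - 2y^3 + 2y^2 + 3y - 3.
  reduce S modulo (f_1, f_2):
  remainder -2y^3 - 4y^2 + 3y + 3 ≠ 0; add g_3 = -2y^3 - 4y^2 + 3y + 3 to the basis.

The other S-polynomials (S(f_1,g_3), S(f_2,g_3)) all reduce to 0 modulo the current basis, so we have a Gröbner basis.
Inter-reduce: drop elements whose leading term is divisible by another's, tail-reduce, and make monic.
Reduced Gröbner basis: {x - 2y^2 + 2, y^3 + 2y^2 - 3/2y - 3/2}.

Buchberger on the second generating set:
h_1 = xy + 27x - 50y^2 - y + 51, LT = xy.
h_2 = 32x - 64y^2 + 64, LT = x.

S(h_1,h_2): lcm = xy. S = 27x + 2y^3 - 50y^2 - 3y + 51.
  reduce S modulo (h_1, h_2):
  remainder 2y^3 + 4y^2 - 3y - 3 ≠ 0; add k_3 = 2y^3 + 4y^2 - 3y - 3 to the basis.

The other S-polynomials (S(h_1,k_3), S(h_2,k_3)) all reduce to 0 modulo the current basis, so we have a Gröbner basis.
Inter-reduce: drop elements whose leading term is divisible by another's, tail-reduce, and make monic.
Reduced Gröbner basis: {x - 2y^2 + 2, y^3 + 2y^2 - 3/2y - 3/2}.

These coincide, so the ideals are equal.
The same test decides containment: I ⊆ J iff every generator of I reduces to 0 modulo a Gröbner basis of J.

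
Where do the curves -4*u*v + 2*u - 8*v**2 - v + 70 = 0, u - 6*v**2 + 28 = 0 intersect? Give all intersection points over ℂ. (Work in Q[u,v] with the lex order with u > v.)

{(-4, -2), (-13*sqrt(211)/12 - 73/6, 13/12 - sqrt(211)/12), (-73/6 + 13*sqrt(211)/12, 13/12 + sqrt(211)/12)}

Compute a lex Gröbner basis by Buchberger's algorithm.
f_1 = -4*u*v + 2*u - 8*v**2 - v + 70, LT = u*v.
f_2 = u - 6*v**2 + 28, LT = u.

S(f_1,f_2): lcm = u*v. S = -1/2*u + 6*v**3 + 2*v**2 - 111/4*v - 35/2.
  leading term u: subtract (-1/2)·f_2 from -1/2*u + 6*v**3 + 2*v**2 - 111/4*v - 35/2 → 6*v**3 - v**2 - 111/4*v - 7/2
  leading term v**3: no divisor's leading term divides it; move 6*v**3 to the remainder.
  leading term v**2: no divisor's leading term divides it; move -v**2 to the remainder.
  leading term v: no divisor's leading term divides it; move -111/4*v to the remainder.
  leading term 1: no divisor's leading term divides it; move -7/2 to the remainder.
  remainder 6*v**3 - v**2 - 111/4*v - 7/2 ≠ 0; add h_3 = 6*v**3 - v**2 - 111/4*v - 7/2 to the basis.

S(f_1,h_3): lcm = u*v**3. S = -1/3*u*v**2 + 37/8*u*v + 7/12*u + 2*v**4 + 1/4*v**3 - 35/2*v**2.
  leading term u*v**2: subtract (1/12*v)·f_1 from -1/3*u*v**2 + 37/8*u*v + 7/12*u + 2*v**4 + 1/4*v**3 - 35/2*v**2 → 107/24*u*v + 7/12*u + 2*v**4 + 11/12*v**3 - 209/12*v**2 - 35/6*v
  leading term u*v: subtract (-107/96)·f_1 from 107/24*u*v + 7/12*u + 2*v**4 + 11/12*v**3 - 209/12*v**2 - 35/6*v → 45/16*u + 2*v**4 + 11/12*v**3 - 79/3*v**2 - 667/96*v + 3745/48
  leading term u: subtract (45/16)·f_2 from 45/16*u + 2*v**4 + 11/12*v**3 - 79/3*v**2 - 667/96*v + 3745/48 → 2*v**4 + 11/12*v**3 - 227/24*v**2 - 667/96*v - 35/48
  leading term v**4: subtract (1/3*v)·h_3 from 2*v**4 + 11/12*v**3 - 227/24*v**2 - 667/96*v - 35/48 → 5/4*v**3 - 5/24*v**2 - 185/32*v - 35/48
  leading term v**3: subtract (5/24)·h_3 from 5/4*v**3 - 5/24*v**2 - 185/32*v - 35/48 → 0
  remainder 0.

S(f_2,h_3): leading monomials are coprime, so the S-polynomial reduces to 0 (Buchberger's first criterion).
Every S-polynomial of the final basis reduces to 0, so we have a Gröbner basis.
Inter-reduce: drop elements whose leading term is divisible by another's, tail-reduce, and make monic.
Reduced Gröbner basis: {u - 6*v**2 + 28, v**3 - 1/6*v**2 - 37/8*v - 7/12}.

Since the basis is lex-ordered, v**3 - 1/6*v**2 - 37/8*v - 7/12 is univariate in v. Its roots are {-2, 13/12 - sqrt(211)/12, 13/12 + sqrt(211)/12}. Back-substituting each root into the other basis elements fixes the other coordinates.
  v = -2: the earlier basis element becomes u + 4 = 0, giving u = -4 — point (-4, -2).
  v = 13/12 - sqrt(211)/12: the earlier basis element becomes u + 73/6 + 13*sqrt(211)/12 = 0, giving u = -13*sqrt(211)/12 - 73/6 — point (-13*sqrt(211)/12 - 73/6, 13/12 - sqrt(211)/12).
  v = 13/12 + sqrt(211)/12: the earlier basis element becomes u - 13*sqrt(211)/12 + 73/6 = 0, giving u = -73/6 + 13*sqrt(211)/12 — point (-73/6 + 13*sqrt(211)/12, 13/12 + sqrt(211)/12).
Check: every point annihilates each of the original generators.
This is the nonlinear analogue of row-reducing a linear system.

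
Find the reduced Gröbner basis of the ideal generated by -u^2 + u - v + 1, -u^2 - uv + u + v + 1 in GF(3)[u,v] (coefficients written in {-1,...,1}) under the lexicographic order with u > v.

f_1 = -u^2 + u - v + 1, LT = u^2.
f_2 = -u^2 - uv + u + v + 1, LT = u^2.

S(f_1,f_2): lcm = u^2. S = -uv - v.
  reduce S modulo (f_1, f_2):
  remainder -uv - v ≠ 0; add g_3 = -uv - v to the basis.

S(f_1,g_3): lcm = u^2v. S = uv + v^2 - v.
  reduce S modulo (f_1, f_2, g_3):
  remainder v^2 + v ≠ 0; add g_4 = v^2 + v to the basis.

The other S-polynomials (S(f_2,g_3), S(f_1,g_4), S(f_2,g_4), S(g_3,g_4)) all reduce to 0 modulo the current basis, so we have a Gröbner basis.
Inter-reduce: drop elements whose leading term is divisible by another's, tail-reduce, and make monic.

G = {u^2 - u + v - 1, uv + v, v^2 + v}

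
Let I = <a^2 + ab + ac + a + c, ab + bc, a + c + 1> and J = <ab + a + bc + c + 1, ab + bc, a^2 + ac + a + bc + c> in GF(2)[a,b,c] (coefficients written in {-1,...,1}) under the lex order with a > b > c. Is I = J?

For a fixed monomial order, each ideal has a unique reduced Gröbner basis; comparing bases decides equality.
Buchberger on the first generating set:
f_1 = a^2 + ab + ac + a + c, LT = a^2.
f_2 = ab + bc, LT = ab.
f_3 = a + c + 1, LT = a.

S(f_1,f_2): lcm = a^2b. S = ab^2 + ab + bc.
  leading term ab^2: subtract (b)·f_2 from ab^2 + ab + bc → ab + b^2c + bc
  leading term ab: subtract (1)·f_2 from ab + b^2c + bc → b^2c
  leading term b^2c: no divisor's leading term divides it; move b^2c to the remainder.
  remainder b^2c ≠ 0; add g_4 = b^2c to the basis.

S(f_1,f_3): lcm = a^2. S = ab + c.
  leading term ab: subtract (1)·f_2 from ab + c → bc + c
  leading term bc: no divisor's leading term divides it; move bc to the remainder.
  leading term c: no divisor's leading term divides it; move c to the remainder.
  remainder bc + c ≠ 0; add g_5 = bc + c to the basis.

S(f_2,f_3): lcm = ab. S = b.
  leading term b: no divisor's leading term divides it; move b to the remainder.
  remainder b ≠ 0; add g_6 = b to the basis.

S(f_2,g_5): lcm = abc. S = ac + bc^2.
  leading term ac: subtract (c)·f_3 from ac + bc^2 → bc^2 + c^2 + c
  leading term bc^2: subtract (c)·g_5 from bc^2 + c^2 + c → c
  leading term c: no divisor's leading term divides it; move c to the remainder.
  remainder c ≠ 0; add g_7 = c to the basis.

The other S-polynomials (S(f_1,g_4), S(f_2,g_4), S(f_3,g_4), S(f_1,g_5), S(f_3,g_5), S(g_4,g_5), S(f_1,g_6), S(f_2,g_6), S(f_3,g_6), S(g_4,g_6), S(g_5,g_6), S(f_1,g_7), S(f_2,g_7), S(f_3,g_7), S(g_4,g_7), S(g_5,g_7), S(g_6,g_7)) all reduce to 0 modulo the current basis, so we have a Gröbner basis.
Inter-reduce: drop elements whose leading term is divisible by another's, tail-reduce, and make monic.
Reduced Gröbner basis: {a + 1, b, c}.

Buchberger on the second generating set:
h_1 = ab + a + bc + c + 1, LT = ab.
h_2 = ab + bc, LT = ab.
h_3 = a^2 + ac + a + bc + c, LT = a^2.

S(h_1,h_2): lcm = ab. S = a + c + 1.
  leading term a: no divisor's leading term divides it; move a to the remainder.
  leading term c: no divisor's leading term divides it; move c to the remainder.
  leading term 1: no divisor's leading term divides it; move 1 to the remainder.
  remainder a + c + 1 ≠ 0; add k_4 = a + c + 1 to the basis.

S(h_1,h_3): lcm = a^2b. S = a^2 + ab + ac + a + b^2c + bc.
  leading term a^2: subtract (1)·h_3 from a^2 + ab + ac + a + b^2c + bc → ab + b^2c + c
  leading term ab: subtract (1)·h_1 from ab + b^2c + c → a + b^2c + bc + 1
  leading term a: subtract (1)·k_4 from a + b^2c + bc + 1 → b^2c + bc + c
  leading term b^2c: no divisor's leading term divides it; move b^2c to the remainder.
  leading term bc: no divisor's leading term divides it; move bc to the remainder.
  leading term c: no divisor's leading term divides it; move c to the remainder.
  remainder b^2c + bc + c ≠ 0; add k_5 = b^2c + bc + c to the basis.

S(h_2,h_3): lcm = a^2b. S = ab + b^2c + bc.
  leading term ab: subtract (1)·h_1 from ab + b^2c + bc → a + b^2c + c + 1
  leading term a: subtract (1)·k_4 from a + b^2c + c + 1 → b^2c
  leading term b^2c: subtract (1)·k_5 from b^2c → bc + c
  leading term bc: no divisor's leading term divides it; move bc to the remainder.
  leading term c: no divisor's leading term divides it; move c to the remainder.
  remainder bc + c ≠ 0; add k_6 = bc + c to the basis.

S(h_1,k_4): lcm = ab. S = a + b + c + 1.
  leading term a: subtract (1)·k_4 from a + b + c + 1 → b
  leading term b: no divisor's leading term divides it; move b to the remainder.
  remainder b ≠ 0; add k_7 = b to the basis.

S(h_2,k_5): lcm = ab^2c. S = abc + ac + b^2c^2.
  leading term abc: subtract (c)·h_1 from abc + ac + b^2c^2 → b^2c^2 + bc^2 + c^2 + c
  leading term b^2c^2: subtract (c)·k_5 from b^2c^2 + bc^2 + c^2 + c → c
  leading term c: no divisor's leading term divides it; move c to the remainder.
  remainder c ≠ 0; add k_8 = c to the basis.

The other S-polynomials (S(h_2,k_4), S(h_3,k_4), S(h_1,k_5), S(h_3,k_5), S(k_4,k_5), S(h_1,k_6), S(h_2,k_6), S(h_3,k_6), S(k_4,k_6), S(k_5,k_6), S(h_1,k_7), S(h_2,k_7), S(h_3,k_7), S(k_4,k_7), S(k_5,k_7), S(k_6,k_7), S(h_1,k_8), S(h_2,k_8), S(h_3,k_8), S(k_4,k_8), S(k_5,k_8), S(k_6,k_8), S(k_7,k_8)) all reduce to 0 modulo the current basis, so we have a Gröbner basis.
Inter-reduce: drop elements whose leading term is divisible by another's, tail-reduce, and make monic.
Reduced Gröbner basis: {a + 1, b, c}.

The two bases agree; hence the ideals are identical.

Yes, the ideals are equal.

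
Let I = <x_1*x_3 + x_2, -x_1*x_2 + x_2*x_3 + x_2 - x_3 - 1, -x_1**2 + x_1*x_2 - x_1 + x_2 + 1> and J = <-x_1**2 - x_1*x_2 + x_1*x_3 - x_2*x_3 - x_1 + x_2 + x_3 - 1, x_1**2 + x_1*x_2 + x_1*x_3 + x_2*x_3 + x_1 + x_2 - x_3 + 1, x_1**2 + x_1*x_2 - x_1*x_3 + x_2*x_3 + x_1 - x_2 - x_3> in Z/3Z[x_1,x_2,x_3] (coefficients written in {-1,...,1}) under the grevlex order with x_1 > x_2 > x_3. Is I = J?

No, the ideals differ.

Equality of ideals is decidable: compute both reduced Gröbner bases (unique for the ordering) and check whether they agree.
Buchberger on the first generating set:
f_1 = x_1*x_3 + x_2, LT = x_1*x_3.
f_2 = -x_1*x_2 + x_2*x_3 + x_2 - x_3 - 1, LT = x_1*x_2.
f_3 = -x_1**2 + x_1*x_2 - x_1 + x_2 + 1, LT = x_1**2.

S(f_1,f_2): lcm = x_1*x_2*x_3. S = x_2*x_3**2 + x_2**2 + x_2*x_3 - x_3**2 - x_3.
  leading term x_2*x_3**2: no divisor's leading term divides it; move x_2*x_3**2 to the remainder.
  leading term x_2**2: no divisor's leading term divides it; move x_2**2 to the remainder.
  leading term x_2*x_3: no divisor's leading term divides it; move x_2*x_3 to the remainder.
  leading term x_3**2: no divisor's leading term divides it; move -x_3**2 to the remainder.
  leading term x_3: no divisor's leading term divides it; move -x_3 to the remainder.
  remainder x_2*x_3**2 + x_2**2 + x_2*x_3 - x_3**2 - x_3 ≠ 0; add g_4 = x_2*x_3**2 + x_2**2 + x_2*x_3 - x_3**2 - x_3 to the basis.

S(f_1,f_3): lcm = x_1**2*x_3. S = x_1*x_2*x_3 + x_1*x_2 - x_1*x_3 + x_2*x_3 + x_3.
  leading term x_1*x_2*x_3: subtract (x_2)·f_1 from x_1*x_2*x_3 + x_1*x_2 - x_1*x_3 + x_2*x_3 + x_3 → x_1*x_2 - x_2**2 - x_1*x_3 + x_2*x_3 + x_3
  leading term x_1*x_2: subtract (-1)·f_2 from x_1*x_2 - x_2**2 - x_1*x_3 + x_2*x_3 + x_3 → -x_2**2 - x_1*x_3 - x_2*x_3 + x_2 - 1
  leading term x_2**2: no divisor's leading term divides it; move -x_2**2 to the remainder.
  leading term x_1*x_3: subtract (-1)·f_1 from -x_1*x_3 - x_2*x_3 + x_2 - 1 → -x_2*x_3 - x_2 - 1
  leading term x_2*x_3: no divisor's leading term divides it; move -x_2*x_3 to the remainder.
  leading term x_2: no divisor's leading term divides it; move -x_2 to the remainder.
  leading term 1: no divisor's leading term divides it; move -1 to the remainder.
  remainder -x_2**2 - x_2*x_3 - x_2 - 1 ≠ 0; add g_5 = -x_2**2 - x_2*x_3 - x_2 - 1 to the basis.

S(f_2,f_3): lcm = x_1**2*x_2. S = x_1*x_2**2 - x_1*x_2*x_3 + x_1*x_2 + x_2**2 + x_1*x_3 + x_1 + x_2.
  leading term x_1*x_2**2: subtract (-x_2)·f_2 from x_1*x_2**2 - x_1*x_2*x_3 + x_1*x_2 + x_2**2 + x_1*x_3 + x_1 + x_2 → -x_1*x_2*x_3 + x_2**2*x_3 + x_1*x_2 - x_2**2 + x_1*x_3 - x_2*x_3 + x_1
  leading term x_1*x_2*x_3: subtract (-x_2)·f_1 from -x_1*x_2*x_3 + x_2**2*x_3 + x_1*x_2 - x_2**2 + x_1*x_3 - x_2*x_3 + x_1 → x_2**2*x_3 + x_1*x_2 + x_1*x_3 - x_2*x_3 + x_1
  leading term x_2**2*x_3: subtract (-x_3)·g_5 from x_2**2*x_3 + x_1*x_2 + x_1*x_3 - x_2*x_3 + x_1 → -x_2*x_3**2 + x_1*x_2 + x_1*x_3 + x_2*x_3 + x_1 - x_3
  leading term x_2*x_3**2: subtract (-1)·g_4 from -x_2*x_3**2 + x_1*x_2 + x_1*x_3 + x_2*x_3 + x_1 - x_3 → x_1*x_2 + x_2**2 + x_1*x_3 - x_2*x_3 - x_3**2 + x_1 + x_3
  leading term x_1*x_2: subtract (-1)·f_2 from x_1*x_2 + x_2**2 + x_1*x_3 - x_2*x_3 - x_3**2 + x_1 + x_3 → x_2**2 + x_1*x_3 - x_3**2 + x_1 + x_2 - 1
  leading term x_2**2: subtract (-1)·g_5 from x_2**2 + x_1*x_3 - x_3**2 + x_1 + x_2 - 1 → x_1*x_3 - x_2*x_3 - x_3**2 + x_1 + 1
  leading term x_1*x_3: subtract (1)·f_1 from x_1*x_3 - x_2*x_3 - x_3**2 + x_1 + 1 → -x_2*x_3 - x_3**2 + x_1 - x_2 + 1
  leading term x_2*x_3: no divisor's leading term divides it; move -x_2*x_3 to the remainder.
  leading term x_3**2: no divisor's leading term divides it; move -x_3**2 to the remainder.
  leading term x_1: no divisor's leading term divides it; move x_1 to the remainder.
  leading term x_2: no divisor's leading term divides it; move -x_2 to the remainder.
  leading term 1: no divisor's leading term divides it; move 1 to the remainder.
  remainder -x_2*x_3 - x_3**2 + x_1 - x_2 + 1 ≠ 0; add g_6 = -x_2*x_3 - x_3**2 + x_1 - x_2 + 1 to the basis.

S(g_4,g_5): lcm = x_2**2*x_3**2. S = -x_2*x_3**3 + x_2**3 + x_2**2*x_3 + x_2*x_3**2 - x_2*x_3 - x_3**2.
  leading term x_2*x_3**3: subtract (-x_3)·g_4 from -x_2*x_3**3 + x_2**3 + x_2**2*x_3 + x_2*x_3**2 - x_2*x_3 - x_3**2 → x_2**3 - x_2**2*x_3 - x_2*x_3**2 - x_3**3 - x_2*x_3 + x_3**2
  leading term x_2**3: subtract (-x_2)·g_5 from x_2**3 - x_2**2*x_3 - x_2*x_3**2 - x_3**3 - x_2*x_3 + x_3**2 → x_2**2*x_3 - x_2*x_3**2 - x_3**3 - x_2**2 - x_2*x_3 + x_3**2 - x_2
  leading term x_2**2*x_3: subtract (-x_3)·g_5 from x_2**2*x_3 - x_2*x_3**2 - x_3**3 - x_2**2 - x_2*x_3 + x_3**2 - x_2 → x_2*x_3**2 - x_3**3 - x_2**2 + x_2*x_3 + x_3**2 - x_2 - x_3
  leading term x_2*x_3**2: subtract (1)·g_4 from x_2*x_3**2 - x_3**3 - x_2**2 + x_2*x_3 + x_3**2 - x_2 - x_3 → -x_3**3 + x_2**2 - x_3**2 - x_2
  leading term x_3**3: no divisor's leading term divides it; move -x_3**3 to the remainder.
  leading term x_2**2: subtract (-1)·g_5 from x_2**2 - x_3**2 - x_2 → -x_2*x_3 - x_3**2 + x_2 - 1
  leading term x_2*x_3: subtract (1)·g_6 from -x_2*x_3 - x_3**2 + x_2 - 1 → -x_1 - x_2 + 1
  leading term x_1: no divisor's leading term divides it; move -x_1 to the remainder.
  leading term x_2: no divisor's leading term divides it; move -x_2 to the remainder.
  leading term 1: no divisor's leading term divides it; move 1 to the remainder.
  remainder -x_3**3 - x_1 - x_2 + 1 ≠ 0; add g_7 = -x_3**3 - x_1 - x_2 + 1 to the basis.

The other S-polynomials (S(f_1,g_4), S(f_2,g_4), S(f_3,g_4), S(f_1,g_5), S(f_2,g_5), S(f_3,g_5), S(f_1,g_6), S(f_2,g_6), S(f_3,g_6), S(g_4,g_6), S(g_5,g_6), S(f_1,g_7), S(f_2,g_7), S(f_3,g_7), S(g_4,g_7), S(g_5,g_7), S(g_6,g_7)) all reduce to 0 modulo the current basis, so we have a Gröbner basis.
Inter-reduce: drop elements whose leading term is divisible by another's, tail-reduce, and make monic.
Reduced Gröbner basis: {x_3**3 + x_1 + x_2 - 1, x_1**2 + x_3**2 - x_2 + x_3 - 1, x_1*x_2 + x_3**2 - x_1 + x_3, x_2**2 - x_3**2 + x_1 - 1, x_1*x_3 + x_2, x_2*x_3 + x_3**2 - x_1 + x_2 - 1}.

Buchberger on the second generating set:
h_1 = -x_1**2 - x_1*x_2 + x_1*x_3 - x_2*x_3 - x_1 + x_2 + x_3 - 1, LT = x_1**2.
h_2 = x_1**2 + x_1*x_2 + x_1*x_3 + x_2*x_3 + x_1 + x_2 - x_3 + 1, LT = x_1**2.
h_3 = x_1**2 + x_1*x_2 - x_1*x_3 + x_2*x_3 + x_1 - x_2 - x_3, LT = x_1**2.

S(h_1,h_2): lcm = x_1**2. S = x_1*x_3 + x_2.
  leading term x_1*x_3: no divisor's leading term divides it; move x_1*x_3 to the remainder.
  leading term x_2: no divisor's leading term divides it; move x_2 to the remainder.
  remainder x_1*x_3 + x_2 ≠ 0; add k_4 = x_1*x_3 + x_2 to the basis.

S(h_1,h_3): lcm = x_1**2. S = 1.
  leading term 1: no divisor's leading term divides it; move 1 to the remainder.
  remainder 1 ≠ 0; add k_5 = 1 to the basis.

The other S-polynomials (S(h_2,h_3), S(h_1,k_4), S(h_2,k_4), S(h_3,k_4), S(h_1,k_5), S(h_2,k_5), S(h_3,k_5), S(k_4,k_5)) all reduce to 0 modulo the current basis, so we have a Gröbner basis.
Inter-reduce: drop elements whose leading term is divisible by another's, tail-reduce, and make monic.
Reduced Gröbner basis: {1}.

These differ, so the ideals are not equal.
The same test decides containment: I ⊆ J iff every generator of I reduces to 0 modulo a Gröbner basis of J.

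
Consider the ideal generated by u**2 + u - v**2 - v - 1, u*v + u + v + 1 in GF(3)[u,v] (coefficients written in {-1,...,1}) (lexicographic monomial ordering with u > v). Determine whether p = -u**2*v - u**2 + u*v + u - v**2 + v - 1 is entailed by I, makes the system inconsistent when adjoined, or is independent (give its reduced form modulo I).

First compute the reduced Gröbner basis of I by Buchberger's algorithm.
f_1 = u**2 + u - v**2 - v - 1, LT = u**2.
f_2 = u*v + u + v + 1, LT = u*v.

S(f_1,f_2): lcm = u**2*v. S = -u**2 - u - v**3 - v**2 - v.
  leading term u**2: subtract (-1)·f_1 from -u**2 - u - v**3 - v**2 - v → -v**3 + v**2 + v - 1
  leading term v**3: no divisor's leading term divides it; move -v**3 to the remainder.
  leading term v**2: no divisor's leading term divides it; move v**2 to the remainder.
  leading term v: no divisor's leading term divides it; move v to the remainder.
  leading term 1: no divisor's leading term divides it; move -1 to the remainder.
  remainder -v**3 + v**2 + v - 1 ≠ 0; add h_3 = -v**3 + v**2 + v - 1 to the basis.

The other S-polynomials (S(f_1,h_3), S(f_2,h_3)) all reduce to 0 modulo the current basis, so we have a Gröbner basis.
Inter-reduce: drop elements whose leading term is divisible by another's, tail-reduce, and make monic.
Reduced Gröbner basis: {u**2 + u - v**2 - v - 1, u*v + u + v + 1, v**3 - v**2 - v + 1}.
Label its elements g_1 = u**2 + u - v**2 - v - 1, g_2 = u*v + u + v + 1, g_3 = v**3 - v**2 - v + 1.

Reduce p = -u**2*v - u**2 + u*v + u - v**2 + v - 1 modulo G:
  leading term u**2*v: subtract (-v)·g_1 from -u**2*v - u**2 + u*v + u - v**2 + v - 1 → -u**2 - u*v + u - v**3 + v**2 - 1
  leading term u**2: subtract (-1)·g_1 from -u**2 - u*v + u - v**3 + v**2 - 1 → -u*v - u - v**3 - v + 1
  leading term u*v: subtract (-1)·g_2 from -u*v - u - v**3 - v + 1 → -v**3 - 1
  leading term v**3: subtract (-1)·g_3 from -v**3 - 1 → -v**2 - v
  leading term v**2: no divisor's leading term divides it; move -v**2 to the remainder.
  leading term v: no divisor's leading term divides it; move -v to the remainder.
  normal form = -v**2 - v.
The normal form is nonzero, so p ∉ I. Since p minus its normal form lies in I, I + (p) = I + (r) where r = -v**2 - v; decide whether this ideal is the whole ring.
Run Buchberger on G together with r (pairs among the g_i already reduce to 0 since G is a Gröbner basis):
g_1 = u**2 + u - v**2 - v - 1, LT = u**2.
g_2 = u*v + u + v + 1, LT = u*v.
g_3 = v**3 - v**2 - v + 1, LT = v**3.
r = -v**2 - v, LT = v**2.

S(g_3,r): lcm = v**3. S = v**2 - v + 1.
  leading term v**2: subtract (-1)·r from v**2 - v + 1 → v + 1
  leading term v: no divisor's leading term divides it; move v to the remainder.
  leading term 1: no divisor's leading term divides it; move 1 to the remainder.
  remainder v + 1 ≠ 0; add m_5 = v + 1 to the basis.

The other S-polynomials (S(g_1,g_2), S(g_1,g_3), S(g_1,r), S(g_2,g_3), S(g_2,r), S(g_1,m_5), S(g_2,m_5), S(g_3,m_5), S(r,m_5)) all reduce to 0 modulo the current basis, so we have a Gröbner basis.
Inter-reduce: drop elements whose leading term is divisible by another's, tail-reduce, and make monic.
Reduced Gröbner basis: {u**2 + u - 1, v + 1}.
The reduced Gröbner basis of I + (p) is {u**2 + u - 1, v + 1} ≠ {1}, a proper ideal, so the enlarged system stays consistent: p is independent of I, with normal form -v**2 - v.

-u**2*v - u**2 + u*v + u - v**2 + v - 1 is independent of I; its normal form modulo I is -v**2 - v.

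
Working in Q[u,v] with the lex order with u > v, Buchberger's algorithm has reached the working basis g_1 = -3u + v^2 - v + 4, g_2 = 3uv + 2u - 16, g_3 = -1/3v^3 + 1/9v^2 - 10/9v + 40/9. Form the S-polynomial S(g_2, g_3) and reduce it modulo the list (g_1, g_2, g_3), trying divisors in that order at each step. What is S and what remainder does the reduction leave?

S(g_2, g_3) = uv^2 - 10/3uv + 40/3u - 16/3v^2; remainder on division = 0.

lcm(LM(g_2), LM(g_3)) = uv^3.
S = (lcm/LT(g_2))·g_2 − (lcm/LT(g_3))·g_3 = uv^2 - 10/3uv + 40/3u - 16/3v^2.
Reduce S modulo (g_1, g_2, g_3) in that order:
  leading term uv^2: subtract (-1/3v^2)·g_1 from uv^2 - 10/3uv + 40/3u - 16/3v^2 → -10/3uv + 40/3u + 1/3v^4 - 1/3v^3 - 4v^2
  leading term uv: subtract (10/9v)·g_1 from -10/3uv + 40/3u + 1/3v^4 - 1/3v^3 - 4v^2 → 40/3u + 1/3v^4 - 13/9v^3 - 26/9v^2 - 40/9v
  leading term u: subtract (-40/9)·g_1 from 40/3u + 1/3v^4 - 13/9v^3 - 26/9v^2 - 40/9v → 1/3v^4 - 13/9v^3 + 14/9v^2 - 80/9v + 160/9
  leading term v^4: subtract (-v)·g_3 from 1/3v^4 - 13/9v^3 + 14/9v^2 - 80/9v + 160/9 → -4/3v^3 + 4/9v^2 - 40/9v + 160/9
  leading term v^3: subtract (4)·g_3 from -4/3v^3 + 4/9v^2 - 40/9v + 160/9 → 0
The remainder is 0, so this S-polynomial contributes no new basis element.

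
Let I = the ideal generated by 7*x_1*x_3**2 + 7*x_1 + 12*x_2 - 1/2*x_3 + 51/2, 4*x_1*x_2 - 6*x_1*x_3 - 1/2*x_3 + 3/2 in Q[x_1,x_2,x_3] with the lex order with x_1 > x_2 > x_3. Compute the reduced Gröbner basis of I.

G = {x_1*x_2 - 3/2*x_1*x_3 - 1/8*x_3 + 3/8, x_1*x_3**2 + x_1 + 12/7*x_2 - 1/14*x_3 + 51/14, x_2**2 - 37/24*x_2*x_3 + 17/8*x_2 + 7/96*x_3**3 - 5/32*x_3**2 - 299/96*x_3 - 7/32}

f_1 = 7*x_1*x_3**2 + 7*x_1 + 12*x_2 - 1/2*x_3 + 51/2, LT = x_1*x_3**2.
f_2 = 4*x_1*x_2 - 6*x_1*x_3 - 1/2*x_3 + 3/2, LT = x_1*x_2.

S(f_1,f_2): lcm = x_1*x_2*x_3**2. S = x_1*x_2 + 3/2*x_1*x_3**3 + 12/7*x_2**2 - 1/14*x_2*x_3 + 51/14*x_2 + 1/8*x_3**3 - 3/8*x_3**2.
  reduce S modulo (f_1, f_2):
  remainder 12/7*x_2**2 - 37/14*x_2*x_3 + 51/14*x_2 + 1/8*x_3**3 - 15/56*x_3**2 - 299/56*x_3 - 3/8 ≠ 0; add g_3 = 12/7*x_2**2 - 37/14*x_2*x_3 + 51/14*x_2 + 1/8*x_3**3 - 15/56*x_3**2 - 299/56*x_3 - 3/8 to the basis.

The other S-polynomials (S(f_1,g_3), S(f_2,g_3)) all reduce to 0 modulo the current basis, so we have a Gröbner basis.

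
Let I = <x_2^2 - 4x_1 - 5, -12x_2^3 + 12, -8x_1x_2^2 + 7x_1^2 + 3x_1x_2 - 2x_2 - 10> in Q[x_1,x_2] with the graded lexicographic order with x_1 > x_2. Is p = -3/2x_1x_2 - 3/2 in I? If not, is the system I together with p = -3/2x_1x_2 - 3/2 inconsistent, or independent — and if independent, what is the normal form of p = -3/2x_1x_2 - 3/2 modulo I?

First compute the reduced Gröbner basis of I by Buchberger's algorithm.
f_1 = x_2^2 - 4x_1 - 5, LT = x_2^2.
f_2 = -12x_2^3 + 12, LT = x_2^3.
f_3 = -8x_1x_2^2 + 7x_1^2 + 3x_1x_2 - 2x_2 - 10, LT = x_1x_2^2.

S(f_1,f_2): lcm = x_2^3. S = -4x_1x_2 - 5x_2 + 1.
  leading term x_1x_2: no divisor's leading term divides it; move -4x_1x_2 to the remainder.
  leading term x_2: no divisor's leading term divides it; move -5x_2 to the remainder.
  leading term 1: no divisor's leading term divides it; move 1 to the remainder.
  remainder -4x_1x_2 - 5x_2 + 1 ≠ 0; add h_4 = -4x_1x_2 - 5x_2 + 1 to the basis.

S(f_1,f_3): lcm = x_1x_2^2. S = -25/8x_1^2 + 3/8x_1x_2 - 5x_1 - 1/4x_2 - 5/4.
  leading term x_1^2: no divisor's leading term divides it; move -25/8x_1^2 to the remainder.
  leading term x_1x_2: subtract (-3/32)·h_4 from 3/8x_1x_2 - 5x_1 - 1/4x_2 - 5/4 → -5x_1 - 23/32x_2 - 37/32
  leading term x_1: no divisor's leading term divides it; move -5x_1 to the remainder.
  leading term x_2: no divisor's leading term divides it; move -23/32x_2 to the remainder.
  leading term 1: no divisor's leading term divides it; move -37/32 to the remainder.
  remainder -25/8x_1^2 - 5x_1 - 23/32x_2 - 37/32 ≠ 0; add h_5 = -25/8x_1^2 - 5x_1 - 23/32x_2 - 37/32 to the basis.

S(f_2,f_3): lcm = x_1x_2^3. S = 7/8x_1^2x_2 + 3/8x_1x_2^2 - 1/4x_2^2 - x_1 - 5/4x_2.
  leading term x_1^2x_2: subtract (-7/32x_1)·h_4 from 7/8x_1^2x_2 + 3/8x_1x_2^2 - 1/4x_2^2 - x_1 - 5/4x_2 → 3/8x_1x_2^2 - 35/32x_1x_2 - 1/4x_2^2 - 25/32x_1 - 5/4x_2
  leading term x_1x_2^2: subtract (3/8x_1)·f_1 from 3/8x_1x_2^2 - 35/32x_1x_2 - 1/4x_2^2 - 25/32x_1 - 5/4x_2 → 3/2x_1^2 - 35/32x_1x_2 - 1/4x_2^2 + 35/32x_1 - 5/4x_2
  leading term x_1^2: subtract (-12/25)·h_5 from 3/2x_1^2 - 35/32x_1x_2 - 1/4x_2^2 + 35/32x_1 - 5/4x_2 → -35/32x_1x_2 - 1/4x_2^2 - 209/160x_1 - 319/200x_2 - 111/200
  leading term x_1x_2: subtract (35/128)·h_4 from -35/32x_1x_2 - 1/4x_2^2 - 209/160x_1 - 319/200x_2 - 111/200 → -1/4x_2^2 - 209/160x_1 - 729/3200x_2 - 2651/3200
  leading term x_2^2: subtract (-1/4)·f_1 from -1/4x_2^2 - 209/160x_1 - 729/3200x_2 - 2651/3200 → -369/160x_1 - 729/3200x_2 - 6651/3200
  leading term x_1: no divisor's leading term divides it; move -369/160x_1 to the remainder.
  leading term x_2: no divisor's leading term divides it; move -729/3200x_2 to the remainder.
  leading term 1: no divisor's leading term divides it; move -6651/3200 to the remainder.
  remainder -369/160x_1 - 729/3200x_2 - 6651/3200 ≠ 0; add h_6 = -369/160x_1 - 729/3200x_2 - 6651/3200 to the basis.

S(f_1,h_4): lcm = x_1x_2^2. S = -4x_1^2 - 5/4x_2^2 - 5x_1 + 1/4x_2.
  leading term x_1^2: subtract (32/25)·h_5 from -4x_1^2 - 5/4x_2^2 - 5x_1 + 1/4x_2 → -5/4x_2^2 + 7/5x_1 + 117/100x_2 + 37/25
  leading term x_2^2: subtract (-5/4)·f_1 from -5/4x_2^2 + 7/5x_1 + 117/100x_2 + 37/25 → -18/5x_1 + 117/100x_2 - 477/100
  leading term x_1: subtract (64/41)·h_6 from -18/5x_1 + 117/100x_2 - 477/100 → 1251/820x_2 - 1251/820
  leading term x_2: no divisor's leading term divides it; move 1251/820x_2 to the remainder.
  leading term 1: no divisor's leading term divides it; move -1251/820 to the remainder.
  remainder 1251/820x_2 - 1251/820 ≠ 0; add h_7 = 1251/820x_2 - 1251/820 to the basis.

The other S-polynomials (S(f_2,h_4), S(f_3,h_4), S(f_1,h_5), S(f_2,h_5), S(f_3,h_5), S(h_4,h_5), S(f_1,h_6), S(f_2,h_6), S(f_3,h_6), S(h_4,h_6), S(h_5,h_6), S(f_1,h_7), S(f_2,h_7), S(f_3,h_7), S(h_4,h_7), S(h_5,h_7), S(h_6,h_7)) all reduce to 0 modulo the current basis, so we have a Gröbner basis.
Inter-reduce: drop elements whose leading term is divisible by another's, tail-reduce, and make monic.
Reduced Gröbner basis: {x_1 + 1, x_2 - 1}.
Label its elements g_1 = x_1 + 1, g_2 = x_2 - 1.

Reduce p = -3/2x_1x_2 - 3/2 modulo G:
  leading term x_1x_2: subtract (-3/2x_2)·g_1 from -3/2x_1x_2 - 3/2 → 3/2x_2 - 3/2
  leading term x_2: subtract (3/2)·g_2 from 3/2x_2 - 3/2 → 0
  normal form = 0.
Since the normal form is 0, p ∈ I.

-3/2x_1x_2 - 3/2 lies in I (it reduces to 0).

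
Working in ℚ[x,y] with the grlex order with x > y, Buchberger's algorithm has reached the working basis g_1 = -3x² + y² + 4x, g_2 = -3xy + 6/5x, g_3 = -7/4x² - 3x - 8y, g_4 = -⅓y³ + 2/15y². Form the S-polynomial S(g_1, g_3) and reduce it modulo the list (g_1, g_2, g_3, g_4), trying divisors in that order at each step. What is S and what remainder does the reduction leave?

lcm(LM(g_1), LM(g_3)) = x².
S = (lcm/LT(g_1))·g_1 − (lcm/LT(g_3))·g_3 = -⅓y² - 64/21x - 32/7y.
Reduce S modulo (g_1, g_2, g_3, g_4) in that order:
  leading term y²: no divisor's leading term divides it; move -⅓y² to the remainder.
  leading term x: no divisor's leading term divides it; move -64/21x to the remainder.
  leading term y: no divisor's leading term divides it; move -32/7y to the remainder.
The remainder -⅓y² - 64/21x - 32/7y is nonzero, so it would be added as the next basis element.

S(g_1, g_3) = -⅓y² - 64/21x - 32/7y; remainder on division = -⅓y² - 64/21x - 32/7y.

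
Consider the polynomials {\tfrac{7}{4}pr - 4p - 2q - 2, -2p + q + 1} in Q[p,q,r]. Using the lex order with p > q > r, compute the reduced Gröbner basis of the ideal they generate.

G = {p - \tfrac{1}{2}q - \tfrac{1}{2}, qr - \tfrac{32}{7}q + r - \tfrac{32}{7}}

The reduced Gröbner basis is the canonical form of the ideal for this ordering.

f_1 = \tfrac{7}{4}pr - 4p - 2q - 2, LT = pr.
f_2 = -2p + q + 1, LT = p.

S(f_1,f_2): lcm = pr. S = -\tfrac{16}{7}p + \tfrac{1}{2}qr - \tfrac{8}{7}q + \tfrac{1}{2}r - \tfrac{8}{7}.
  leading term p: subtract (\tfrac{8}{7})·f_2 from -\tfrac{16}{7}p + \tfrac{1}{2}qr - \tfrac{8}{7}q + \tfrac{1}{2}r - \tfrac{8}{7} → \tfrac{1}{2}qr - \tfrac{16}{7}q + \tfrac{1}{2}r - \tfrac{16}{7}
  leading term qr: no divisor's leading term divides it; move \tfrac{1}{2}qr to the remainder.
  leading term q: no divisor's leading term divides it; move -\tfrac{16}{7}q to the remainder.
  leading term r: no divisor's leading term divides it; move \tfrac{1}{2}r to the remainder.
  leading term 1: no divisor's leading term divides it; move -\tfrac{16}{7} to the remainder.
  remainder \tfrac{1}{2}qr - \tfrac{16}{7}q + \tfrac{1}{2}r - \tfrac{16}{7} ≠ 0; add g_3 = \tfrac{1}{2}qr - \tfrac{16}{7}q + \tfrac{1}{2}r - \tfrac{16}{7} to the basis.

The other S-polynomials (S(f_1,g_3), S(f_2,g_3)) all reduce to 0 modulo the current basis, so we have a Gröbner basis.
Inter-reduce: drop elements whose leading term is divisible by another's, tail-reduce, and make monic.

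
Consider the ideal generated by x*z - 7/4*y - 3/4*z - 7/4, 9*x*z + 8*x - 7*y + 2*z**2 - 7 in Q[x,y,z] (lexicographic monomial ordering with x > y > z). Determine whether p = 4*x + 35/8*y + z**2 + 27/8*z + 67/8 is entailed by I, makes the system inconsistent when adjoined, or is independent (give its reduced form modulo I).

First compute the reduced Gröbner basis of I by Buchberger's algorithm.
f_1 = x*z - 7/4*y - 3/4*z - 7/4, LT = x*z.
f_2 = 9*x*z + 8*x - 7*y + 2*z**2 - 7, LT = x*z.

S(f_1,f_2): lcm = x*z. S = -8/9*x - 35/36*y - 2/9*z**2 - 3/4*z - 35/36.
  reduce S modulo (f_1, f_2):
  remainder -8/9*x - 35/36*y - 2/9*z**2 - 3/4*z - 35/36 ≠ 0; add h_3 = -8/9*x - 35/36*y - 2/9*z**2 - 3/4*z - 35/36 to the basis.

S(f_1,h_3): lcm = x*z. S = -35/32*y*z - 7/4*y - 1/4*z**3 - 27/32*z**2 - 59/32*z - 7/4.
  reduce S modulo (f_1, f_2, h_3):
  remainder -35/32*y*z - 7/4*y - 1/4*z**3 - 27/32*z**2 - 59/32*z - 7/4 ≠ 0; add h_4 = -35/32*y*z - 7/4*y - 1/4*z**3 - 27/32*z**2 - 59/32*z - 7/4 to the basis.

The other S-polynomials (S(f_2,h_3), S(f_1,h_4), S(f_2,h_4), S(h_3,h_4)) all reduce to 0 modulo the current basis, so we have a Gröbner basis.
Inter-reduce: drop elements whose leading term is divisible by another's, tail-reduce, and make monic.
Reduced Gröbner basis: {x + 35/32*y + 1/4*z**2 + 27/32*z + 35/32, y*z + 8/5*y + 8/35*z**3 + 27/35*z**2 + 59/35*z + 8/5}.
Label its elements g_1 = x + 35/32*y + 1/4*z**2 + 27/32*z + 35/32, g_2 = y*z + 8/5*y + 8/35*z**3 + 27/35*z**2 + 59/35*z + 8/5.

Reduce p = 4*x + 35/8*y + z**2 + 27/8*z + 67/8 modulo G:
  leading term x: subtract (4)·g_1 from 4*x + 35/8*y + z**2 + 27/8*z + 67/8 → 4
  leading term 1: no divisor's leading term divides it; move 4 to the remainder.
  normal form = 4.
The normal form is nonzero, so p ∉ I. Since p minus its normal form lies in I, I + (p) = I + (r) where r = 4; decide whether this ideal is the whole ring.
Here r = 4 is a nonzero constant, hence a unit: 1 ∈ I + (p), the Gröbner basis of I + (p) is {1}, and the enlarged system has no common solution — adjoining p is inconsistent.

Adjoining 4*x + 35/8*y + z**2 + 27/8*z + 67/8 makes the ideal the whole ring: the system is inconsistent.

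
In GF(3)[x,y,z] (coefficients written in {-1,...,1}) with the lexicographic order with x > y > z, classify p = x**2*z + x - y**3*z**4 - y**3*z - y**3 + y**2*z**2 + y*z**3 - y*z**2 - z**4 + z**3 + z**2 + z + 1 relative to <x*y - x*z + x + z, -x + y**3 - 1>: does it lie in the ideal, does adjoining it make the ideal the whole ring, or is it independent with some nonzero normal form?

x**2*z + x - y**3*z**4 - y**3*z - y**3 + y**2*z**2 + y*z**3 - y*z**2 - z**4 + z**3 + z**2 + z + 1 lies in I (it reduces to 0).

First compute the reduced Gröbner basis of I by Buchberger's algorithm.
f_1 = x*y - x*z + x + z, LT = x*y.
f_2 = -x + y**3 - 1, LT = x.

S(f_1,f_2): lcm = x*y. S = -x*z + x + y**4 - y + z.
  leading term x*z: subtract (z)·f_2 from -x*z + x + y**4 - y + z → x + y**4 - y**3*z - y - z
  leading term x: subtract (-1)·f_2 from x + y**4 - y**3*z - y - z → y**4 - y**3*z + y**3 - y - z - 1
  leading term y**4: no divisor's leading term divides it; move y**4 to the remainder.
  leading term y**3*z: no divisor's leading term divides it; move -y**3*z to the remainder.
  leading term y**3: no divisor's leading term divides it; move y**3 to the remainder.
  leading term y: no divisor's leading term divides it; move -y to the remainder.
  leading term z: no divisor's leading term divides it; move -z to the remainder.
  leading term 1: no divisor's leading term divides it; move -1 to the remainder.
  remainder y**4 - y**3*z + y**3 - y - z - 1 ≠ 0; add h_3 = y**4 - y**3*z + y**3 - y - z - 1 to the basis.

S(f_1,h_3): lcm = x*y**4. S = x*y + x*z + x + y**3*z.
  leading term x*y: subtract (1)·f_1 from x*y + x*z + x + y**3*z → -x*z + y**3*z - z
  leading term x*z: subtract (z)·f_2 from -x*z + y**3*z - z → 0
  remainder 0.

S(f_2,h_3): leading monomials are coprime, so the S-polynomial reduces to 0 (Buchberger's first criterion).
Every S-polynomial of the final basis reduces to 0, so we have a Gröbner basis.
Inter-reduce: drop elements whose leading term is divisible by another's, tail-reduce, and make monic.
Reduced Gröbner basis: {x - y**3 + 1, y**4 - y**3*z + y**3 - y - z - 1}.
Label its elements g_1 = x - y**3 + 1, g_2 = y**4 - y**3*z + y**3 - y - z - 1.

Reduce p = x**2*z + x - y**3*z**4 - y**3*z - y**3 + y**2*z**2 + y*z**3 - y*z**2 - z**4 + z**3 + z**2 + z + 1 modulo G:
  leading term x**2*z: subtract (x*z)·g_1 from x**2*z + x - y**3*z**4 - y**3*z - y**3 + y**2*z**2 + y*z**3 - y*z**2 - z**4 + z**3 + z**2 + z + 1 → x*y**3*z - x*z + x - y**3*z**4 - y**3*z - y**3 + y**2*z**2 + y*z**3 - y*z**2 - z**4 + z**3 + z**2 + z + 1
  leading term x*y**3*z: subtract (y**3*z)·g_1 from x*y**3*z - x*z + x - y**3*z**4 - y**3*z - y**3 + y**2*z**2 + y*z**3 - y*z**2 - z**4 + z**3 + z**2 + z + 1 → -x*z + x + y**6*z - y**3*z**4 + y**3*z - y**3 + y**2*z**2 + y*z**3 - y*z**2 - z**4 + z**3 + z**2 + z + 1
  leading term x*z: subtract (-z)·g_1 from -x*z + x + y**6*z - y**3*z**4 + y**3*z - y**3 + y**2*z**2 + y*z**3 - y*z**2 - z**4 + z**3 + z**2 + z + 1 → x + y**6*z - y**3*z**4 - y**3 + y**2*z**2 + y*z**3 - y*z**2 - z**4 + z**3 + z**2 - z + 1
  leading term x: subtract (1)·g_1 from x + y**6*z - y**3*z**4 - y**3 + y**2*z**2 + y*z**3 - y*z**2 - z**4 + z**3 + z**2 - z + 1 → y**6*z - y**3*z**4 + y**2*z**2 + y*z**3 - y*z**2 - z**4 + z**3 + z**2 - z
  leading term y**6*z: subtract (y**2*z)·g_2 from y**6*z - y**3*z**4 + y**2*z**2 + y*z**3 - y*z**2 - z**4 + z**3 + z**2 - z → y**5*z**2 - y**5*z - y**3*z**4 + y**3*z - y**2*z**2 + y**2*z + y*z**3 - y*z**2 - z**4 + z**3 + z**2 - z
  leading term y**5*z**2: subtract (y*z**2)·g_2 from y**5*z**2 - y**5*z - y**3*z**4 + y**3*z - y**2*z**2 + y**2*z + y*z**3 - y*z**2 - z**4 + z**3 + z**2 - z → -y**5*z + y**4*z**3 - y**4*z**2 - y**3*z**4 + y**3*z + y**2*z - y*z**3 - z**4 + z**3 + z**2 - z
  leading term y**5*z: subtract (-y*z)·g_2 from -y**5*z + y**4*z**3 - y**4*z**2 - y**3*z**4 + y**3*z + y**2*z - y*z**3 - z**4 + z**3 + z**2 - z → y**4*z**3 + y**4*z**2 + y**4*z - y**3*z**4 + y**3*z - y*z**3 - y*z**2 - y*z - z**4 + z**3 + z**2 - z
  leading term y**4*z**3: subtract (z**3)·g_2 from y**4*z**3 + y**4*z**2 + y**4*z - y**3*z**4 + y**3*z - y*z**3 - y*z**2 - y*z - z**4 + z**3 + z**2 - z → y**4*z**2 + y**4*z - y**3*z**3 + y**3*z - y*z**2 - y*z - z**3 + z**2 - z
  leading term y**4*z**2: subtract (z**2)·g_2 from y**4*z**2 + y**4*z - y**3*z**3 + y**3*z - y*z**2 - y*z - z**3 + z**2 - z → y**4*z - y**3*z**2 + y**3*z - y*z - z**2 - z
  leading term y**4*z: subtract (z)·g_2 from y**4*z - y**3*z**2 + y**3*z - y*z - z**2 - z → 0
  normal form = 0.
Since the normal form is 0, p ∈ I.

The remainder on division by a Gröbner basis is unique — it is the normal form.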